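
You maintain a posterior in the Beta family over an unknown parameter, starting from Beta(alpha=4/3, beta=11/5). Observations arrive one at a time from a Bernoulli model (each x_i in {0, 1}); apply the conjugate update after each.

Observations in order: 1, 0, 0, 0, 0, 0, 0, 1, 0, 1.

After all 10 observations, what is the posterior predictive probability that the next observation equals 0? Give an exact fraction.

138/203

obs 1: x=1 → posterior Beta(7/3, 11/5)
obs 2: x=0 → posterior Beta(7/3, 16/5)
obs 3: x=0 → posterior Beta(7/3, 21/5)
obs 4: x=0 → posterior Beta(7/3, 26/5)
obs 5: x=0 → posterior Beta(7/3, 31/5)
obs 6: x=0 → posterior Beta(7/3, 36/5)
obs 7: x=0 → posterior Beta(7/3, 41/5)
obs 8: x=1 → posterior Beta(10/3, 41/5)
obs 9: x=0 → posterior Beta(10/3, 46/5)
obs 10: x=1 → posterior Beta(13/3, 46/5)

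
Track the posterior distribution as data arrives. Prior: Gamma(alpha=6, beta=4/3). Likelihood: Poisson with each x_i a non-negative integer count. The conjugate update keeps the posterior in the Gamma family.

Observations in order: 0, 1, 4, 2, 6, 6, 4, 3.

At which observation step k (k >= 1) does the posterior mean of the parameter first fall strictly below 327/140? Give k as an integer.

k = 2

obs 1: x=0 → posterior Gamma(6, 7/3)
obs 2: x=1 → posterior Gamma(7, 10/3)
obs 3: x=4 → posterior Gamma(11, 13/3)
obs 4: x=2 → posterior Gamma(13, 16/3)
obs 5: x=6 → posterior Gamma(19, 19/3)
obs 6: x=6 → posterior Gamma(25, 22/3)
obs 7: x=4 → posterior Gamma(29, 25/3)
obs 8: x=3 → posterior Gamma(32, 28/3)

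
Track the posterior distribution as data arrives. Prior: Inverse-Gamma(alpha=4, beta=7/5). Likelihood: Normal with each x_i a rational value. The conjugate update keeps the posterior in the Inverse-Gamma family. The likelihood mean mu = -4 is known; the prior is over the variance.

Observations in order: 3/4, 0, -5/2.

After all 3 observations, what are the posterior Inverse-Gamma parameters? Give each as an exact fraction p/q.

obs 1: x=3/4 → posterior Inverse-Gamma(9/2, 2029/160)
obs 2: x=0 → posterior Inverse-Gamma(5, 3309/160)
obs 3: x=-5/2 → posterior Inverse-Gamma(11/2, 3489/160)

alpha=11/2, beta=3489/160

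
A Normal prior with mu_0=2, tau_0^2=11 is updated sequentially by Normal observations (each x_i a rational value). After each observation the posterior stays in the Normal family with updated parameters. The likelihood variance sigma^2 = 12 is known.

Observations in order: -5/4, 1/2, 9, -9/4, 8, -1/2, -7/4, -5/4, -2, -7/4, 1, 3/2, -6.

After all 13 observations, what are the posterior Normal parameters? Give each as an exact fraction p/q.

mu_0=239/620, tau_0^2=132/155

obs 1: x=-5/4 → posterior Normal(41/92, 132/23)
obs 2: x=1/2 → posterior Normal(63/136, 66/17)
obs 3: x=9 → posterior Normal(51/20, 44/15)
obs 4: x=-9/4 → posterior Normal(45/28, 33/14)
obs 5: x=8 → posterior Normal(178/67, 132/67)
obs 6: x=-1/2 → posterior Normal(115/52, 22/13)
obs 7: x=-7/4 → posterior Normal(613/356, 132/89)
obs 8: x=-5/4 → posterior Normal(279/200, 33/25)
obs 9: x=-2 → posterior Normal(235/222, 44/37)
obs 10: x=-7/4 → posterior Normal(393/488, 66/61)
obs 11: x=1 → posterior Normal(23/28, 132/133)
obs 12: x=3/2 → posterior Normal(503/576, 11/12)
obs 13: x=-6 → posterior Normal(239/620, 132/155)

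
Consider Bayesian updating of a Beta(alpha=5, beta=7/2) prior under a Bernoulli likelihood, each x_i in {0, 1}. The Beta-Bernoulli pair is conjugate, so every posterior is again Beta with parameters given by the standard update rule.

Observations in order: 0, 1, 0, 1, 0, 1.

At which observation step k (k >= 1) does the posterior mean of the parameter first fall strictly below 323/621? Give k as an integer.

k = 5

obs 1: x=0 → posterior Beta(5, 9/2)
obs 2: x=1 → posterior Beta(6, 9/2)
obs 3: x=0 → posterior Beta(6, 11/2)
obs 4: x=1 → posterior Beta(7, 11/2)
obs 5: x=0 → posterior Beta(7, 13/2)
obs 6: x=1 → posterior Beta(8, 13/2)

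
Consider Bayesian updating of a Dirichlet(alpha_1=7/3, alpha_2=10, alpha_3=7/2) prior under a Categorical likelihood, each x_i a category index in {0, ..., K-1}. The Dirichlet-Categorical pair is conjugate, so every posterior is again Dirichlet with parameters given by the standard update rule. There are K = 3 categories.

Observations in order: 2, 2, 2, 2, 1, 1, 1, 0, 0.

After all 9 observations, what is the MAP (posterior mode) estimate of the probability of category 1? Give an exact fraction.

72/131

obs 1: x=2 → posterior Dirichlet(7/3, 10, 9/2)
obs 2: x=2 → posterior Dirichlet(7/3, 10, 11/2)
obs 3: x=2 → posterior Dirichlet(7/3, 10, 13/2)
obs 4: x=2 → posterior Dirichlet(7/3, 10, 15/2)
obs 5: x=1 → posterior Dirichlet(7/3, 11, 15/2)
obs 6: x=1 → posterior Dirichlet(7/3, 12, 15/2)
obs 7: x=1 → posterior Dirichlet(7/3, 13, 15/2)
obs 8: x=0 → posterior Dirichlet(10/3, 13, 15/2)
obs 9: x=0 → posterior Dirichlet(13/3, 13, 15/2)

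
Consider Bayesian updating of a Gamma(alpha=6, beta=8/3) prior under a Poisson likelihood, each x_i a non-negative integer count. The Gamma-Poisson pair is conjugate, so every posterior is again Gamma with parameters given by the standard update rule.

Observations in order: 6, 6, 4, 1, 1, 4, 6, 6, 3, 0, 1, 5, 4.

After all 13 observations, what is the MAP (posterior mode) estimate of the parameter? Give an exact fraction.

obs 1: x=6 → posterior Gamma(12, 11/3)
obs 2: x=6 → posterior Gamma(18, 14/3)
obs 3: x=4 → posterior Gamma(22, 17/3)
obs 4: x=1 → posterior Gamma(23, 20/3)
obs 5: x=1 → posterior Gamma(24, 23/3)
obs 6: x=4 → posterior Gamma(28, 26/3)
obs 7: x=6 → posterior Gamma(34, 29/3)
obs 8: x=6 → posterior Gamma(40, 32/3)
obs 9: x=3 → posterior Gamma(43, 35/3)
obs 10: x=0 → posterior Gamma(43, 38/3)
obs 11: x=1 → posterior Gamma(44, 41/3)
obs 12: x=5 → posterior Gamma(49, 44/3)
obs 13: x=4 → posterior Gamma(53, 47/3)

156/47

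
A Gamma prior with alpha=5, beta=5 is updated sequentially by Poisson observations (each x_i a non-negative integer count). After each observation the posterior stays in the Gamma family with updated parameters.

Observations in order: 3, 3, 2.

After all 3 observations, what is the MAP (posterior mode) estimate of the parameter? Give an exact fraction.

3/2

obs 1: x=3 → posterior Gamma(8, 6)
obs 2: x=3 → posterior Gamma(11, 7)
obs 3: x=2 → posterior Gamma(13, 8)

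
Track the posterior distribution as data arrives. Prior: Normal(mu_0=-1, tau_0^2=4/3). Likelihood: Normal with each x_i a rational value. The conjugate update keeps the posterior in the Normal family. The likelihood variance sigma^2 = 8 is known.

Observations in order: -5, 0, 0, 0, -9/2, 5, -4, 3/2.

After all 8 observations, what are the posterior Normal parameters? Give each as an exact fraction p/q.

mu_0=-13/14, tau_0^2=4/7

obs 1: x=-5 → posterior Normal(-11/7, 8/7)
obs 2: x=0 → posterior Normal(-11/8, 1)
obs 3: x=0 → posterior Normal(-11/9, 8/9)
obs 4: x=0 → posterior Normal(-11/10, 4/5)
obs 5: x=-9/2 → posterior Normal(-31/22, 8/11)
obs 6: x=5 → posterior Normal(-7/8, 2/3)
obs 7: x=-4 → posterior Normal(-29/26, 8/13)
obs 8: x=3/2 → posterior Normal(-13/14, 4/7)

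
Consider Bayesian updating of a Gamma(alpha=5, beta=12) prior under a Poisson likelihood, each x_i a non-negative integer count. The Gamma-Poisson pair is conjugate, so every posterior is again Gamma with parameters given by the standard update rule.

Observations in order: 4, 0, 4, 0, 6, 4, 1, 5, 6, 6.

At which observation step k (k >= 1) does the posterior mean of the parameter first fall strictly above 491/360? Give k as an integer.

k = 8

obs 1: x=4 → posterior Gamma(9, 13)
obs 2: x=0 → posterior Gamma(9, 14)
obs 3: x=4 → posterior Gamma(13, 15)
obs 4: x=0 → posterior Gamma(13, 16)
obs 5: x=6 → posterior Gamma(19, 17)
obs 6: x=4 → posterior Gamma(23, 18)
obs 7: x=1 → posterior Gamma(24, 19)
obs 8: x=5 → posterior Gamma(29, 20)
obs 9: x=6 → posterior Gamma(35, 21)
obs 10: x=6 → posterior Gamma(41, 22)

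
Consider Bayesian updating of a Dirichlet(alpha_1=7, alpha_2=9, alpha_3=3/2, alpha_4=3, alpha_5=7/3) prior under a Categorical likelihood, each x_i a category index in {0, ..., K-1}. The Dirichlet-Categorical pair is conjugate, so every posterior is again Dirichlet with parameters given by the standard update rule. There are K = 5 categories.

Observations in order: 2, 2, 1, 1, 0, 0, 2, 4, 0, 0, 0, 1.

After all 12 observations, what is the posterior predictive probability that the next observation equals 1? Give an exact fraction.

72/209

obs 1: x=2 → posterior Dirichlet(7, 9, 5/2, 3, 7/3)
obs 2: x=2 → posterior Dirichlet(7, 9, 7/2, 3, 7/3)
obs 3: x=1 → posterior Dirichlet(7, 10, 7/2, 3, 7/3)
obs 4: x=1 → posterior Dirichlet(7, 11, 7/2, 3, 7/3)
obs 5: x=0 → posterior Dirichlet(8, 11, 7/2, 3, 7/3)
obs 6: x=0 → posterior Dirichlet(9, 11, 7/2, 3, 7/3)
obs 7: x=2 → posterior Dirichlet(9, 11, 9/2, 3, 7/3)
obs 8: x=4 → posterior Dirichlet(9, 11, 9/2, 3, 10/3)
obs 9: x=0 → posterior Dirichlet(10, 11, 9/2, 3, 10/3)
obs 10: x=0 → posterior Dirichlet(11, 11, 9/2, 3, 10/3)
obs 11: x=0 → posterior Dirichlet(12, 11, 9/2, 3, 10/3)
obs 12: x=1 → posterior Dirichlet(12, 12, 9/2, 3, 10/3)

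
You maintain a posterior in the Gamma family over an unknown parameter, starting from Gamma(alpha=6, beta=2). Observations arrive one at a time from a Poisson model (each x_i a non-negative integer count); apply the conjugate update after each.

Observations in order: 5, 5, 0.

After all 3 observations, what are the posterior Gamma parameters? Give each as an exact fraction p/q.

obs 1: x=5 → posterior Gamma(11, 3)
obs 2: x=5 → posterior Gamma(16, 4)
obs 3: x=0 → posterior Gamma(16, 5)

alpha=16, beta=5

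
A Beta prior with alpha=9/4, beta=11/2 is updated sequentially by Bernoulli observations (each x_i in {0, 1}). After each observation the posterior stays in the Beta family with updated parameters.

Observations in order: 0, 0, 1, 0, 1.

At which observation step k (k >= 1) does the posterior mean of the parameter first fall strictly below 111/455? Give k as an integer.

obs 1: x=0 → posterior Beta(9/4, 13/2)
obs 2: x=0 → posterior Beta(9/4, 15/2)
obs 3: x=1 → posterior Beta(13/4, 15/2)
obs 4: x=0 → posterior Beta(13/4, 17/2)
obs 5: x=1 → posterior Beta(17/4, 17/2)

k = 2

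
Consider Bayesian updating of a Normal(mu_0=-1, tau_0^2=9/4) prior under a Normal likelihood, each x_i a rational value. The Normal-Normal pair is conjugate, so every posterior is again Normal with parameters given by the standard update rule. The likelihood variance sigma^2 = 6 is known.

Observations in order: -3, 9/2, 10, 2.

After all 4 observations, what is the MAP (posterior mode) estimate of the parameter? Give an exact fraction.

obs 1: x=-3 → posterior Normal(-17/11, 18/11)
obs 2: x=9/2 → posterior Normal(-1/4, 9/7)
obs 3: x=10 → posterior Normal(53/34, 18/17)
obs 4: x=2 → posterior Normal(13/8, 9/10)

13/8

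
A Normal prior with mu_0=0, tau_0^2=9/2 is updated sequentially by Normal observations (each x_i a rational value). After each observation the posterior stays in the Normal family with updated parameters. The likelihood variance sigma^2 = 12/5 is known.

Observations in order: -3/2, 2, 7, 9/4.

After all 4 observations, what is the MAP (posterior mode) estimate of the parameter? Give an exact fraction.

obs 1: x=-3/2 → posterior Normal(-45/46, 36/23)
obs 2: x=2 → posterior Normal(15/76, 18/19)
obs 3: x=7 → posterior Normal(225/106, 36/53)
obs 4: x=9/4 → posterior Normal(585/272, 9/17)

585/272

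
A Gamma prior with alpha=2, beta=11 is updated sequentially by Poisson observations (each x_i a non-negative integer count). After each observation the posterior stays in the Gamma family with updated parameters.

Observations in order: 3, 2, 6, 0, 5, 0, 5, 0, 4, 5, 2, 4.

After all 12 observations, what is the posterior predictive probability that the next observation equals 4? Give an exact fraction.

obs 1: x=3 → posterior Gamma(5, 12)
obs 2: x=2 → posterior Gamma(7, 13)
obs 3: x=6 → posterior Gamma(13, 14)
obs 4: x=0 → posterior Gamma(13, 15)
obs 5: x=5 → posterior Gamma(18, 16)
obs 6: x=0 → posterior Gamma(18, 17)
obs 7: x=5 → posterior Gamma(23, 18)
obs 8: x=0 → posterior Gamma(23, 19)
obs 9: x=4 → posterior Gamma(27, 20)
obs 10: x=5 → posterior Gamma(32, 21)
obs 11: x=2 → posterior Gamma(34, 22)
obs 12: x=4 → posterior Gamma(38, 23)

281908767585915522070660148335584388285551844860727972315/4654169075970933309296385822979475970968724995878617612288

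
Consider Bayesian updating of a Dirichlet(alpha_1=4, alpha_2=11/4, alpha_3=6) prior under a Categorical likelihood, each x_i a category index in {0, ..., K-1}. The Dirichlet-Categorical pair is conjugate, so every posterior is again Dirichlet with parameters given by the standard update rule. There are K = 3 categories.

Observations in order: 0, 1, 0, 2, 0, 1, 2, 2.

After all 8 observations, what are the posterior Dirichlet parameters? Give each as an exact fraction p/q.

alpha_1=7, alpha_2=19/4, alpha_3=9

obs 1: x=0 → posterior Dirichlet(5, 11/4, 6)
obs 2: x=1 → posterior Dirichlet(5, 15/4, 6)
obs 3: x=0 → posterior Dirichlet(6, 15/4, 6)
obs 4: x=2 → posterior Dirichlet(6, 15/4, 7)
obs 5: x=0 → posterior Dirichlet(7, 15/4, 7)
obs 6: x=1 → posterior Dirichlet(7, 19/4, 7)
obs 7: x=2 → posterior Dirichlet(7, 19/4, 8)
obs 8: x=2 → posterior Dirichlet(7, 19/4, 9)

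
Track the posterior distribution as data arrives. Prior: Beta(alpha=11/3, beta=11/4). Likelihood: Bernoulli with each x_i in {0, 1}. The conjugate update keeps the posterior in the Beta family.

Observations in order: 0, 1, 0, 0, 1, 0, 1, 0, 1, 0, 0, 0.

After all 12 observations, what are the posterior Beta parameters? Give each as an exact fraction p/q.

obs 1: x=0 → posterior Beta(11/3, 15/4)
obs 2: x=1 → posterior Beta(14/3, 15/4)
obs 3: x=0 → posterior Beta(14/3, 19/4)
obs 4: x=0 → posterior Beta(14/3, 23/4)
obs 5: x=1 → posterior Beta(17/3, 23/4)
obs 6: x=0 → posterior Beta(17/3, 27/4)
obs 7: x=1 → posterior Beta(20/3, 27/4)
obs 8: x=0 → posterior Beta(20/3, 31/4)
obs 9: x=1 → posterior Beta(23/3, 31/4)
obs 10: x=0 → posterior Beta(23/3, 35/4)
obs 11: x=0 → posterior Beta(23/3, 39/4)
obs 12: x=0 → posterior Beta(23/3, 43/4)

alpha=23/3, beta=43/4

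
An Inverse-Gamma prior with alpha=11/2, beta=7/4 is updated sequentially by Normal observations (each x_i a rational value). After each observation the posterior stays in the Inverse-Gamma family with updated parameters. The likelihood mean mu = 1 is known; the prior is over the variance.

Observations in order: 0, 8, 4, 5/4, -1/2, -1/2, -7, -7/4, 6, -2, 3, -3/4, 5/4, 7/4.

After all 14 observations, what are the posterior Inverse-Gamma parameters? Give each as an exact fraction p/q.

obs 1: x=0 → posterior Inverse-Gamma(6, 9/4)
obs 2: x=8 → posterior Inverse-Gamma(13/2, 107/4)
obs 3: x=4 → posterior Inverse-Gamma(7, 125/4)
obs 4: x=5/4 → posterior Inverse-Gamma(15/2, 1001/32)
obs 5: x=-1/2 → posterior Inverse-Gamma(8, 1037/32)
obs 6: x=-1/2 → posterior Inverse-Gamma(17/2, 1073/32)
obs 7: x=-7 → posterior Inverse-Gamma(9, 2097/32)
obs 8: x=-7/4 → posterior Inverse-Gamma(19/2, 1109/16)
obs 9: x=6 → posterior Inverse-Gamma(10, 1309/16)
obs 10: x=-2 → posterior Inverse-Gamma(21/2, 1381/16)
obs 11: x=3 → posterior Inverse-Gamma(11, 1413/16)
obs 12: x=-3/4 → posterior Inverse-Gamma(23/2, 2875/32)
obs 13: x=5/4 → posterior Inverse-Gamma(12, 719/8)
obs 14: x=7/4 → posterior Inverse-Gamma(25/2, 2885/32)

alpha=25/2, beta=2885/32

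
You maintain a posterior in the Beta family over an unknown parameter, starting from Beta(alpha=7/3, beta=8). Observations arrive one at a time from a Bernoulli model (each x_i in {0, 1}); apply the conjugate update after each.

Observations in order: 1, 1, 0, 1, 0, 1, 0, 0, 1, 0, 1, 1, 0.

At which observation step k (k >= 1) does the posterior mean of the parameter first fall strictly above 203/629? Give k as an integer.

obs 1: x=1 → posterior Beta(10/3, 8)
obs 2: x=1 → posterior Beta(13/3, 8)
obs 3: x=0 → posterior Beta(13/3, 9)
obs 4: x=1 → posterior Beta(16/3, 9)
obs 5: x=0 → posterior Beta(16/3, 10)
obs 6: x=1 → posterior Beta(19/3, 10)
obs 7: x=0 → posterior Beta(19/3, 11)
obs 8: x=0 → posterior Beta(19/3, 12)
obs 9: x=1 → posterior Beta(22/3, 12)
obs 10: x=0 → posterior Beta(22/3, 13)
obs 11: x=1 → posterior Beta(25/3, 13)
obs 12: x=1 → posterior Beta(28/3, 13)
obs 13: x=0 → posterior Beta(28/3, 14)

k = 2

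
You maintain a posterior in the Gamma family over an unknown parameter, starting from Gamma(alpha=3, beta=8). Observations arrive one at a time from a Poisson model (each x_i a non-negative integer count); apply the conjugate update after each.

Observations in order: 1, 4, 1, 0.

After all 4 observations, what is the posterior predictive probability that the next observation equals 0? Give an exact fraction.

5159780352/10604499373

obs 1: x=1 → posterior Gamma(4, 9)
obs 2: x=4 → posterior Gamma(8, 10)
obs 3: x=1 → posterior Gamma(9, 11)
obs 4: x=0 → posterior Gamma(9, 12)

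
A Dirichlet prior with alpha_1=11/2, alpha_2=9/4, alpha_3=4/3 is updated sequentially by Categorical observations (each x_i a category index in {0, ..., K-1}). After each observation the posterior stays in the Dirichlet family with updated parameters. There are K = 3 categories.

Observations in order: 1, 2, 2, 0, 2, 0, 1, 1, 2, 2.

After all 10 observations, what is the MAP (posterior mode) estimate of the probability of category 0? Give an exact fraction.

obs 1: x=1 → posterior Dirichlet(11/2, 13/4, 4/3)
obs 2: x=2 → posterior Dirichlet(11/2, 13/4, 7/3)
obs 3: x=2 → posterior Dirichlet(11/2, 13/4, 10/3)
obs 4: x=0 → posterior Dirichlet(13/2, 13/4, 10/3)
obs 5: x=2 → posterior Dirichlet(13/2, 13/4, 13/3)
obs 6: x=0 → posterior Dirichlet(15/2, 13/4, 13/3)
obs 7: x=1 → posterior Dirichlet(15/2, 17/4, 13/3)
obs 8: x=1 → posterior Dirichlet(15/2, 21/4, 13/3)
obs 9: x=2 → posterior Dirichlet(15/2, 21/4, 16/3)
obs 10: x=2 → posterior Dirichlet(15/2, 21/4, 19/3)

78/193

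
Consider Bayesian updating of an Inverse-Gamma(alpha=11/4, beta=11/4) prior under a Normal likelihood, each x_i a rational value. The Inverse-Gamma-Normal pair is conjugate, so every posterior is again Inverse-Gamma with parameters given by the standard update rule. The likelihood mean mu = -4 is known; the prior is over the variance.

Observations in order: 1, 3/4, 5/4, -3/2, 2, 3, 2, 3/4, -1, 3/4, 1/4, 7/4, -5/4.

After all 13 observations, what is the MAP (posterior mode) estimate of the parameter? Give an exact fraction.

obs 1: x=1 → posterior Inverse-Gamma(13/4, 61/4)
obs 2: x=3/4 → posterior Inverse-Gamma(15/4, 849/32)
obs 3: x=5/4 → posterior Inverse-Gamma(17/4, 645/16)
obs 4: x=-3/2 → posterior Inverse-Gamma(19/4, 695/16)
obs 5: x=2 → posterior Inverse-Gamma(21/4, 983/16)
obs 6: x=3 → posterior Inverse-Gamma(23/4, 1375/16)
obs 7: x=2 → posterior Inverse-Gamma(25/4, 1663/16)
obs 8: x=3/4 → posterior Inverse-Gamma(27/4, 3687/32)
obs 9: x=-1 → posterior Inverse-Gamma(29/4, 3831/32)
obs 10: x=3/4 → posterior Inverse-Gamma(31/4, 131)
obs 11: x=1/4 → posterior Inverse-Gamma(33/4, 4481/32)
obs 12: x=7/4 → posterior Inverse-Gamma(35/4, 2505/16)
obs 13: x=-5/4 → posterior Inverse-Gamma(37/4, 5131/32)

5131/328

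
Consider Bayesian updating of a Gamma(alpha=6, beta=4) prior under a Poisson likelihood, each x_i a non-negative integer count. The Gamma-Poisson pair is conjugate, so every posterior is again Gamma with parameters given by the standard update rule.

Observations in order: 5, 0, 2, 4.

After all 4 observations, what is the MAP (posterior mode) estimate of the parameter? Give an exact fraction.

obs 1: x=5 → posterior Gamma(11, 5)
obs 2: x=0 → posterior Gamma(11, 6)
obs 3: x=2 → posterior Gamma(13, 7)
obs 4: x=4 → posterior Gamma(17, 8)

2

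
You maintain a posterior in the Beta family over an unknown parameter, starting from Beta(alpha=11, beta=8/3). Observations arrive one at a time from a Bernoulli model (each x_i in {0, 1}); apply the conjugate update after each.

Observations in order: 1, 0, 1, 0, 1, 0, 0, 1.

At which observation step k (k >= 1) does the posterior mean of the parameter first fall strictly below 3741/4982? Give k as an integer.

obs 1: x=1 → posterior Beta(12, 8/3)
obs 2: x=0 → posterior Beta(12, 11/3)
obs 3: x=1 → posterior Beta(13, 11/3)
obs 4: x=0 → posterior Beta(13, 14/3)
obs 5: x=1 → posterior Beta(14, 14/3)
obs 6: x=0 → posterior Beta(14, 17/3)
obs 7: x=0 → posterior Beta(14, 20/3)
obs 8: x=1 → posterior Beta(15, 20/3)

k = 4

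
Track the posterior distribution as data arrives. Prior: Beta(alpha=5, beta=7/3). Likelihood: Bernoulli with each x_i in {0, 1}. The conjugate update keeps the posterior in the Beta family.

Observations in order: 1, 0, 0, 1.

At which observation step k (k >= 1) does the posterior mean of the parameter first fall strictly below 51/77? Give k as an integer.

k = 2

obs 1: x=1 → posterior Beta(6, 7/3)
obs 2: x=0 → posterior Beta(6, 10/3)
obs 3: x=0 → posterior Beta(6, 13/3)
obs 4: x=1 → posterior Beta(7, 13/3)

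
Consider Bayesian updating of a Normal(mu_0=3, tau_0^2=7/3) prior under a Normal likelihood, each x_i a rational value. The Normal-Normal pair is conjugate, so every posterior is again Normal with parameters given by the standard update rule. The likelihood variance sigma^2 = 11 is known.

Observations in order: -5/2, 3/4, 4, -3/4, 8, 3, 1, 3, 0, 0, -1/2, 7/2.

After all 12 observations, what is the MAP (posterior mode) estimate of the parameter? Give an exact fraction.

obs 1: x=-5/2 → posterior Normal(163/80, 77/40)
obs 2: x=3/4 → posterior Normal(347/188, 77/47)
obs 3: x=4 → posterior Normal(17/8, 77/54)
obs 4: x=-3/4 → posterior Normal(219/122, 77/61)
obs 5: x=8 → posterior Normal(331/136, 77/68)
obs 6: x=3 → posterior Normal(373/150, 77/75)
obs 7: x=1 → posterior Normal(387/164, 77/82)
obs 8: x=3 → posterior Normal(429/178, 77/89)
obs 9: x=0 → posterior Normal(143/64, 77/96)
obs 10: x=0 → posterior Normal(429/206, 77/103)
obs 11: x=-1/2 → posterior Normal(211/110, 7/10)
obs 12: x=7/2 → posterior Normal(157/78, 77/117)

157/78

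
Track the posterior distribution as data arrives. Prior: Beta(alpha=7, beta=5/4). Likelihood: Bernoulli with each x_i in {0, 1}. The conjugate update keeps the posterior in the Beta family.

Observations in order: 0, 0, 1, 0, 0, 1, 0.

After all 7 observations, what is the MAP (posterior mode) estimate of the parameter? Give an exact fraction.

32/53

obs 1: x=0 → posterior Beta(7, 9/4)
obs 2: x=0 → posterior Beta(7, 13/4)
obs 3: x=1 → posterior Beta(8, 13/4)
obs 4: x=0 → posterior Beta(8, 17/4)
obs 5: x=0 → posterior Beta(8, 21/4)
obs 6: x=1 → posterior Beta(9, 21/4)
obs 7: x=0 → posterior Beta(9, 25/4)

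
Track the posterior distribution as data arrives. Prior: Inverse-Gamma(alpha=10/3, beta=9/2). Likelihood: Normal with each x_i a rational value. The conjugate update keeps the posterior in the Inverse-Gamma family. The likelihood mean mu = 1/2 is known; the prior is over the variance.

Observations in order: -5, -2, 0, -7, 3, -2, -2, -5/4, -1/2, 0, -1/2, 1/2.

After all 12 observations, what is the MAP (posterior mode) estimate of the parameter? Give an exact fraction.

obs 1: x=-5 → posterior Inverse-Gamma(23/6, 157/8)
obs 2: x=-2 → posterior Inverse-Gamma(13/3, 91/4)
obs 3: x=0 → posterior Inverse-Gamma(29/6, 183/8)
obs 4: x=-7 → posterior Inverse-Gamma(16/3, 51)
obs 5: x=3 → posterior Inverse-Gamma(35/6, 433/8)
obs 6: x=-2 → posterior Inverse-Gamma(19/3, 229/4)
obs 7: x=-2 → posterior Inverse-Gamma(41/6, 483/8)
obs 8: x=-5/4 → posterior Inverse-Gamma(22/3, 1981/32)
obs 9: x=-1/2 → posterior Inverse-Gamma(47/6, 1997/32)
obs 10: x=0 → posterior Inverse-Gamma(25/3, 2001/32)
obs 11: x=-1/2 → posterior Inverse-Gamma(53/6, 2017/32)
obs 12: x=1/2 → posterior Inverse-Gamma(28/3, 2017/32)

6051/992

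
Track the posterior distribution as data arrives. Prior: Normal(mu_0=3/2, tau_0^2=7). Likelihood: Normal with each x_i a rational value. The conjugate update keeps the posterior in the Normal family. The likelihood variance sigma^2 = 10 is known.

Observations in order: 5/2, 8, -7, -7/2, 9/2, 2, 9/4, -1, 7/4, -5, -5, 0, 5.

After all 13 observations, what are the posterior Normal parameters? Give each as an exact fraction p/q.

mu_0=93/202, tau_0^2=70/101

obs 1: x=5/2 → posterior Normal(65/34, 70/17)
obs 2: x=8 → posterior Normal(59/16, 35/12)
obs 3: x=-7 → posterior Normal(79/62, 70/31)
obs 4: x=-7/2 → posterior Normal(15/38, 35/19)
obs 5: x=9/2 → posterior Normal(31/30, 14/9)
obs 6: x=2 → posterior Normal(121/104, 35/26)
obs 7: x=9/4 → posterior Normal(305/236, 70/59)
obs 8: x=-1 → posterior Normal(277/264, 35/33)
obs 9: x=7/4 → posterior Normal(163/146, 70/73)
obs 10: x=-5 → posterior Normal(93/160, 7/8)
obs 11: x=-5 → posterior Normal(23/174, 70/87)
obs 12: x=0 → posterior Normal(23/188, 35/47)
obs 13: x=5 → posterior Normal(93/202, 70/101)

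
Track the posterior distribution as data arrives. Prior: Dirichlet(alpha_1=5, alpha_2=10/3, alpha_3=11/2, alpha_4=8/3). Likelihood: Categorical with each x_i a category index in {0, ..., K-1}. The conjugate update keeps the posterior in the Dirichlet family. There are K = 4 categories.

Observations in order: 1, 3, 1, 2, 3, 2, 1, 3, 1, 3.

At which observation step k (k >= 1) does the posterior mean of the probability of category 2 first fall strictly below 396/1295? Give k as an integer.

obs 1: x=1 → posterior Dirichlet(5, 13/3, 11/2, 8/3)
obs 2: x=3 → posterior Dirichlet(5, 13/3, 11/2, 11/3)
obs 3: x=1 → posterior Dirichlet(5, 16/3, 11/2, 11/3)
obs 4: x=2 → posterior Dirichlet(5, 16/3, 13/2, 11/3)
obs 5: x=3 → posterior Dirichlet(5, 16/3, 13/2, 14/3)
obs 6: x=2 → posterior Dirichlet(5, 16/3, 15/2, 14/3)
obs 7: x=1 → posterior Dirichlet(5, 19/3, 15/2, 14/3)
obs 8: x=3 → posterior Dirichlet(5, 19/3, 15/2, 17/3)
obs 9: x=1 → posterior Dirichlet(5, 22/3, 15/2, 17/3)
obs 10: x=3 → posterior Dirichlet(5, 22/3, 15/2, 20/3)

k = 2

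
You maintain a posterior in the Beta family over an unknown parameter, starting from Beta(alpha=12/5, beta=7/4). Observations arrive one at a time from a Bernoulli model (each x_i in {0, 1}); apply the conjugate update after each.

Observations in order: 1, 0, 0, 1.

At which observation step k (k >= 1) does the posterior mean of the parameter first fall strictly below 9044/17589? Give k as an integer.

k = 3

obs 1: x=1 → posterior Beta(17/5, 7/4)
obs 2: x=0 → posterior Beta(17/5, 11/4)
obs 3: x=0 → posterior Beta(17/5, 15/4)
obs 4: x=1 → posterior Beta(22/5, 15/4)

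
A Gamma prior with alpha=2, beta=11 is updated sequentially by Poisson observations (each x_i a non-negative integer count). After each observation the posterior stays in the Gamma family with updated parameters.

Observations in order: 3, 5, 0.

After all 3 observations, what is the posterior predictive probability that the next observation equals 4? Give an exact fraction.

obs 1: x=3 → posterior Gamma(5, 12)
obs 2: x=5 → posterior Gamma(10, 13)
obs 3: x=0 → posterior Gamma(10, 14)

41363415661568/5838585205078125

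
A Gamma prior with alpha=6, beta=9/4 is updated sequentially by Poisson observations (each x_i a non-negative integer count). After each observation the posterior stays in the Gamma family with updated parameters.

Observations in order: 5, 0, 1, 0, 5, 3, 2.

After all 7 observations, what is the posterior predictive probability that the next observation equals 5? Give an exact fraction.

obs 1: x=5 → posterior Gamma(11, 13/4)
obs 2: x=0 → posterior Gamma(11, 17/4)
obs 3: x=1 → posterior Gamma(12, 21/4)
obs 4: x=0 → posterior Gamma(12, 25/4)
obs 5: x=5 → posterior Gamma(17, 29/4)
obs 6: x=3 → posterior Gamma(20, 33/4)
obs 7: x=2 → posterior Gamma(22, 37/4)

2132218736216859983673043362546799440711680/35088445746427365591953667859821524027762681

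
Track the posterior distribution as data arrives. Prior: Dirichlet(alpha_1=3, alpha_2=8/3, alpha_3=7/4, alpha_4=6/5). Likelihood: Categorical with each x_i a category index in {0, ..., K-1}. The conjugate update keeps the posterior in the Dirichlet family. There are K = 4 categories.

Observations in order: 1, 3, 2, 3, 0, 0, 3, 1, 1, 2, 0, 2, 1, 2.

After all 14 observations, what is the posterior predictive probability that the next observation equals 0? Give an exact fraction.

obs 1: x=1 → posterior Dirichlet(3, 11/3, 7/4, 6/5)
obs 2: x=3 → posterior Dirichlet(3, 11/3, 7/4, 11/5)
obs 3: x=2 → posterior Dirichlet(3, 11/3, 11/4, 11/5)
obs 4: x=3 → posterior Dirichlet(3, 11/3, 11/4, 16/5)
obs 5: x=0 → posterior Dirichlet(4, 11/3, 11/4, 16/5)
obs 6: x=0 → posterior Dirichlet(5, 11/3, 11/4, 16/5)
obs 7: x=3 → posterior Dirichlet(5, 11/3, 11/4, 21/5)
obs 8: x=1 → posterior Dirichlet(5, 14/3, 11/4, 21/5)
obs 9: x=1 → posterior Dirichlet(5, 17/3, 11/4, 21/5)
obs 10: x=2 → posterior Dirichlet(5, 17/3, 15/4, 21/5)
obs 11: x=0 → posterior Dirichlet(6, 17/3, 15/4, 21/5)
obs 12: x=2 → posterior Dirichlet(6, 17/3, 19/4, 21/5)
obs 13: x=1 → posterior Dirichlet(6, 20/3, 19/4, 21/5)
obs 14: x=2 → posterior Dirichlet(6, 20/3, 23/4, 21/5)

360/1357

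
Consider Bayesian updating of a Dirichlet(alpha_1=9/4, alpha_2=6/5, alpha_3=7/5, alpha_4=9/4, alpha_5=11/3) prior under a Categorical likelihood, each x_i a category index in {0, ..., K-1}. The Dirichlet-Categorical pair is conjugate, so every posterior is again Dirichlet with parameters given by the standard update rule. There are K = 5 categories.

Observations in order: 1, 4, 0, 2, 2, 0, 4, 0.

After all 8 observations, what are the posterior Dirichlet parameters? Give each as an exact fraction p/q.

alpha_1=21/4, alpha_2=11/5, alpha_3=17/5, alpha_4=9/4, alpha_5=17/3

obs 1: x=1 → posterior Dirichlet(9/4, 11/5, 7/5, 9/4, 11/3)
obs 2: x=4 → posterior Dirichlet(9/4, 11/5, 7/5, 9/4, 14/3)
obs 3: x=0 → posterior Dirichlet(13/4, 11/5, 7/5, 9/4, 14/3)
obs 4: x=2 → posterior Dirichlet(13/4, 11/5, 12/5, 9/4, 14/3)
obs 5: x=2 → posterior Dirichlet(13/4, 11/5, 17/5, 9/4, 14/3)
obs 6: x=0 → posterior Dirichlet(17/4, 11/5, 17/5, 9/4, 14/3)
obs 7: x=4 → posterior Dirichlet(17/4, 11/5, 17/5, 9/4, 17/3)
obs 8: x=0 → posterior Dirichlet(21/4, 11/5, 17/5, 9/4, 17/3)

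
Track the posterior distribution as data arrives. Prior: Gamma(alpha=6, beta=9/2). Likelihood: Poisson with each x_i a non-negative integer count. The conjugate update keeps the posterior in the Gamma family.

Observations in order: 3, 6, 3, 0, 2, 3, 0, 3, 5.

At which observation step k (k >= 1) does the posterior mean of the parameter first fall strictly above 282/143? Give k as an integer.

k = 2

obs 1: x=3 → posterior Gamma(9, 11/2)
obs 2: x=6 → posterior Gamma(15, 13/2)
obs 3: x=3 → posterior Gamma(18, 15/2)
obs 4: x=0 → posterior Gamma(18, 17/2)
obs 5: x=2 → posterior Gamma(20, 19/2)
obs 6: x=3 → posterior Gamma(23, 21/2)
obs 7: x=0 → posterior Gamma(23, 23/2)
obs 8: x=3 → posterior Gamma(26, 25/2)
obs 9: x=5 → posterior Gamma(31, 27/2)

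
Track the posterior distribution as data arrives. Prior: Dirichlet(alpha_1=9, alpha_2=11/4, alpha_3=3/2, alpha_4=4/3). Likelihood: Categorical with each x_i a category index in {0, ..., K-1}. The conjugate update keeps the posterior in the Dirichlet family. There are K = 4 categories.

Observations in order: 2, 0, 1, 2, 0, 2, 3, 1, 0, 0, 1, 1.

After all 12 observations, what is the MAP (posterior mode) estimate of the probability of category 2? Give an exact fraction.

obs 1: x=2 → posterior Dirichlet(9, 11/4, 5/2, 4/3)
obs 2: x=0 → posterior Dirichlet(10, 11/4, 5/2, 4/3)
obs 3: x=1 → posterior Dirichlet(10, 15/4, 5/2, 4/3)
obs 4: x=2 → posterior Dirichlet(10, 15/4, 7/2, 4/3)
obs 5: x=0 → posterior Dirichlet(11, 15/4, 7/2, 4/3)
obs 6: x=2 → posterior Dirichlet(11, 15/4, 9/2, 4/3)
obs 7: x=3 → posterior Dirichlet(11, 15/4, 9/2, 7/3)
obs 8: x=1 → posterior Dirichlet(11, 19/4, 9/2, 7/3)
obs 9: x=0 → posterior Dirichlet(12, 19/4, 9/2, 7/3)
obs 10: x=0 → posterior Dirichlet(13, 19/4, 9/2, 7/3)
obs 11: x=1 → posterior Dirichlet(13, 23/4, 9/2, 7/3)
obs 12: x=1 → posterior Dirichlet(13, 27/4, 9/2, 7/3)

42/271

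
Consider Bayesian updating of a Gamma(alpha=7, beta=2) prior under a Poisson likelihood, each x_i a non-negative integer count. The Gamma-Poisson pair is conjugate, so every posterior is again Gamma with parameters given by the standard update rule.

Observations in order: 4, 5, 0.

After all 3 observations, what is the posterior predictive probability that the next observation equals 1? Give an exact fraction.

152587890625/1057916215296

obs 1: x=4 → posterior Gamma(11, 3)
obs 2: x=5 → posterior Gamma(16, 4)
obs 3: x=0 → posterior Gamma(16, 5)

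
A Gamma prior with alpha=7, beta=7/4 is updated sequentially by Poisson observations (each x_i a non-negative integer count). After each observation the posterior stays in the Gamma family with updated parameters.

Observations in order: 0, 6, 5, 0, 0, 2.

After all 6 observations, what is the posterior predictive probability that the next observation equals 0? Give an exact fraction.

671790528819082282036142601601/7609583501588058567047119140625

obs 1: x=0 → posterior Gamma(7, 11/4)
obs 2: x=6 → posterior Gamma(13, 15/4)
obs 3: x=5 → posterior Gamma(18, 19/4)
obs 4: x=0 → posterior Gamma(18, 23/4)
obs 5: x=0 → posterior Gamma(18, 27/4)
obs 6: x=2 → posterior Gamma(20, 31/4)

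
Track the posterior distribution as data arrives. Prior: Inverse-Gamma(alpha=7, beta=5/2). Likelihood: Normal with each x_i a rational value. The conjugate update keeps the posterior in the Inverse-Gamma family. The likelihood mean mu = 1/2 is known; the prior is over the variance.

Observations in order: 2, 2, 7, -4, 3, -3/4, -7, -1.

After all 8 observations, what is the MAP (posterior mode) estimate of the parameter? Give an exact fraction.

obs 1: x=2 → posterior Inverse-Gamma(15/2, 29/8)
obs 2: x=2 → posterior Inverse-Gamma(8, 19/4)
obs 3: x=7 → posterior Inverse-Gamma(17/2, 207/8)
obs 4: x=-4 → posterior Inverse-Gamma(9, 36)
obs 5: x=3 → posterior Inverse-Gamma(19/2, 313/8)
obs 6: x=-3/4 → posterior Inverse-Gamma(10, 1277/32)
obs 7: x=-7 → posterior Inverse-Gamma(21/2, 2177/32)
obs 8: x=-1 → posterior Inverse-Gamma(11, 2213/32)

2213/384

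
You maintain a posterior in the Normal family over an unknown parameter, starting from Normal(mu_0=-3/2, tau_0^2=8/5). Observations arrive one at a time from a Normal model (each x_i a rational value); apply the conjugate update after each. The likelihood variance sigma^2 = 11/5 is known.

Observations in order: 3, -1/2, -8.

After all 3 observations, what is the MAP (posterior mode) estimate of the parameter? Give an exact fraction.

-121/70

obs 1: x=3 → posterior Normal(15/38, 88/95)
obs 2: x=-1/2 → posterior Normal(7/54, 88/135)
obs 3: x=-8 → posterior Normal(-121/70, 88/175)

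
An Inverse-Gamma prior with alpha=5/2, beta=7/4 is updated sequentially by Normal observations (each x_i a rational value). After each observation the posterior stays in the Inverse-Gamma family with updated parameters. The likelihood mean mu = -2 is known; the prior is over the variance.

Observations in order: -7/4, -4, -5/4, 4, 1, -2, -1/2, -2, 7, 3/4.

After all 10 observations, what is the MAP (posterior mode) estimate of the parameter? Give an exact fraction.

2303/272

obs 1: x=-7/4 → posterior Inverse-Gamma(3, 57/32)
obs 2: x=-4 → posterior Inverse-Gamma(7/2, 121/32)
obs 3: x=-5/4 → posterior Inverse-Gamma(4, 65/16)
obs 4: x=4 → posterior Inverse-Gamma(9/2, 353/16)
obs 5: x=1 → posterior Inverse-Gamma(5, 425/16)
obs 6: x=-2 → posterior Inverse-Gamma(11/2, 425/16)
obs 7: x=-1/2 → posterior Inverse-Gamma(6, 443/16)
obs 8: x=-2 → posterior Inverse-Gamma(13/2, 443/16)
obs 9: x=7 → posterior Inverse-Gamma(7, 1091/16)
obs 10: x=3/4 → posterior Inverse-Gamma(15/2, 2303/32)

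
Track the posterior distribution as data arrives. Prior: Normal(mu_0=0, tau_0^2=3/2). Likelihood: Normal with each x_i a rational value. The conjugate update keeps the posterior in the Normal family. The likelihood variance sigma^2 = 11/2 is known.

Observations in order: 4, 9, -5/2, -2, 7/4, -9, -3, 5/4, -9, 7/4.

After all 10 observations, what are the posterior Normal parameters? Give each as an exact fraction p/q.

obs 1: x=4 → posterior Normal(6/7, 33/28)
obs 2: x=9 → posterior Normal(39/17, 33/34)
obs 3: x=-5/2 → posterior Normal(63/40, 33/40)
obs 4: x=-2 → posterior Normal(51/46, 33/46)
obs 5: x=7/4 → posterior Normal(123/104, 33/52)
obs 6: x=-9 → posterior Normal(15/116, 33/58)
obs 7: x=-3 → posterior Normal(-21/128, 33/64)
obs 8: x=5/4 → posterior Normal(-3/70, 33/70)
obs 9: x=-9 → posterior Normal(-3/4, 33/76)
obs 10: x=7/4 → posterior Normal(-93/164, 33/82)

mu_0=-93/164, tau_0^2=33/82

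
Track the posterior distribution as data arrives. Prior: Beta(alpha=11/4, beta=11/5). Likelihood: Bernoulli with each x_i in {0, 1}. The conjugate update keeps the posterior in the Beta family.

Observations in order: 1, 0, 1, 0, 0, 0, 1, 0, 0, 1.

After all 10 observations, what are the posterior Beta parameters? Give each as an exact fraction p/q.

alpha=27/4, beta=41/5

obs 1: x=1 → posterior Beta(15/4, 11/5)
obs 2: x=0 → posterior Beta(15/4, 16/5)
obs 3: x=1 → posterior Beta(19/4, 16/5)
obs 4: x=0 → posterior Beta(19/4, 21/5)
obs 5: x=0 → posterior Beta(19/4, 26/5)
obs 6: x=0 → posterior Beta(19/4, 31/5)
obs 7: x=1 → posterior Beta(23/4, 31/5)
obs 8: x=0 → posterior Beta(23/4, 36/5)
obs 9: x=0 → posterior Beta(23/4, 41/5)
obs 10: x=1 → posterior Beta(27/4, 41/5)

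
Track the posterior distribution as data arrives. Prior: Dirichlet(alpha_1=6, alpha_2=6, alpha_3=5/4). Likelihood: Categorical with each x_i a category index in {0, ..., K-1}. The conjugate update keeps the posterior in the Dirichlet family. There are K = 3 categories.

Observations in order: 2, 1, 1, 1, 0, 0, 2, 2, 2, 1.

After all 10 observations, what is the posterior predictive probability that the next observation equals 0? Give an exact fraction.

32/93

obs 1: x=2 → posterior Dirichlet(6, 6, 9/4)
obs 2: x=1 → posterior Dirichlet(6, 7, 9/4)
obs 3: x=1 → posterior Dirichlet(6, 8, 9/4)
obs 4: x=1 → posterior Dirichlet(6, 9, 9/4)
obs 5: x=0 → posterior Dirichlet(7, 9, 9/4)
obs 6: x=0 → posterior Dirichlet(8, 9, 9/4)
obs 7: x=2 → posterior Dirichlet(8, 9, 13/4)
obs 8: x=2 → posterior Dirichlet(8, 9, 17/4)
obs 9: x=2 → posterior Dirichlet(8, 9, 21/4)
obs 10: x=1 → posterior Dirichlet(8, 10, 21/4)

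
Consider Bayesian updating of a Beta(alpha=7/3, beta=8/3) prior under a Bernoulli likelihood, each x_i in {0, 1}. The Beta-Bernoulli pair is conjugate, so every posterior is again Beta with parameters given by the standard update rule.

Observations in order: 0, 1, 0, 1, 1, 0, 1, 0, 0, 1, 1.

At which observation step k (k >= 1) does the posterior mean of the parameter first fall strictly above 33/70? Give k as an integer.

k = 2

obs 1: x=0 → posterior Beta(7/3, 11/3)
obs 2: x=1 → posterior Beta(10/3, 11/3)
obs 3: x=0 → posterior Beta(10/3, 14/3)
obs 4: x=1 → posterior Beta(13/3, 14/3)
obs 5: x=1 → posterior Beta(16/3, 14/3)
obs 6: x=0 → posterior Beta(16/3, 17/3)
obs 7: x=1 → posterior Beta(19/3, 17/3)
obs 8: x=0 → posterior Beta(19/3, 20/3)
obs 9: x=0 → posterior Beta(19/3, 23/3)
obs 10: x=1 → posterior Beta(22/3, 23/3)
obs 11: x=1 → posterior Beta(25/3, 23/3)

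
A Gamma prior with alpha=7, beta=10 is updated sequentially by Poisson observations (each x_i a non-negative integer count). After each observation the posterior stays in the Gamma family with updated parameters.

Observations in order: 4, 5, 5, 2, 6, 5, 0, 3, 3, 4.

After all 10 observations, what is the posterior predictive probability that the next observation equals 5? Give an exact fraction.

334701894806641049600000000000000000000000000000000000000000000/6831293307146661515272256484902797177534863613286705420602313709

obs 1: x=4 → posterior Gamma(11, 11)
obs 2: x=5 → posterior Gamma(16, 12)
obs 3: x=5 → posterior Gamma(21, 13)
obs 4: x=2 → posterior Gamma(23, 14)
obs 5: x=6 → posterior Gamma(29, 15)
obs 6: x=5 → posterior Gamma(34, 16)
obs 7: x=0 → posterior Gamma(34, 17)
obs 8: x=3 → posterior Gamma(37, 18)
obs 9: x=3 → posterior Gamma(40, 19)
obs 10: x=4 → posterior Gamma(44, 20)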